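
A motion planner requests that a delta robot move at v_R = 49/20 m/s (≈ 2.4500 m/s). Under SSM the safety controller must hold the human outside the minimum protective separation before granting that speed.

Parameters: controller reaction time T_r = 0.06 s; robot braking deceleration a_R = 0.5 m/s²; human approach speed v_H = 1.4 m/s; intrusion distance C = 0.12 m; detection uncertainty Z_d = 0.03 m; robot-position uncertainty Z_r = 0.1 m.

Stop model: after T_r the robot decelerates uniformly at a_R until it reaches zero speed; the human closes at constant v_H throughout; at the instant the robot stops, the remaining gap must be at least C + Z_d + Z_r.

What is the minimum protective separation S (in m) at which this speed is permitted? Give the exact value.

S_min = 26687/2000 m = 13.3435 m

stop time T_s = (49/20)/(1/2) = 4.9000 s
reaction-phase robot travel = 2.4500·0.0600 = 0.1470 m
robot covers 2.4500·4.9000 − ½·0.5000·4.9000² = 6.0025 m while stopping
person approaches 1.4000·(0.0600+4.9000) = 6.9440 m
C+Z_d+Z_r = 0.1200+0.0300+0.1000 = 0.2500 m
S_min ≈ 0.1470+6.0025+6.9440+0.2500  ⇒  S_min = 26687/2000 m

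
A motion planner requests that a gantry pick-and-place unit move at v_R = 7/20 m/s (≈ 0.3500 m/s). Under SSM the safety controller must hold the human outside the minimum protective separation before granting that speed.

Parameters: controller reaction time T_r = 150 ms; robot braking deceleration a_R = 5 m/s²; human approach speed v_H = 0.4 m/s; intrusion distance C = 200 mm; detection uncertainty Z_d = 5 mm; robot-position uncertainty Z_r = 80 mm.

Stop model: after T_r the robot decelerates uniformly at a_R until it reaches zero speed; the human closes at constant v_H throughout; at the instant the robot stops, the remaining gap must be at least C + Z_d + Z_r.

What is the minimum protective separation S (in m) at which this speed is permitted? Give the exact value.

S_min = 1751/4000 m = 0.4377 m

T_s = v_R/a_R = (7/20)/5 = 0.0700 s
robot covers v_R·T_r = 0.3500·0.1500 = 0.0525 m before braking
robot covers 0.3500·0.0700 − ½·5.0000·0.0700² = 0.0123 m while stopping
human closes 0.4000·0.2200 = 0.0880 m
residual clearance needed = 0.2000+0.0050+0.0800 = 0.2850 m
S_min ≈ 0.0525+0.0123+0.0880+0.2850  ⇒  S_min = 1751/4000 m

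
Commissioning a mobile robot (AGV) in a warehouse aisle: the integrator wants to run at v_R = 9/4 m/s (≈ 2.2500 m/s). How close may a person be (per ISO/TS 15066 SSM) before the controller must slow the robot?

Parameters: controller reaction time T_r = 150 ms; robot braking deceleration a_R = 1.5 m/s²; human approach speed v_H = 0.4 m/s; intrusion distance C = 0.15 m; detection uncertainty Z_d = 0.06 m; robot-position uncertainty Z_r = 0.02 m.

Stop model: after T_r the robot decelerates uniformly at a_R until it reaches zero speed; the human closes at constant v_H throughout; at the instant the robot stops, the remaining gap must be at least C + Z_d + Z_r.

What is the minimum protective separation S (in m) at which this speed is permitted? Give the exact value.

S_min = 583/200 m = 2.9150 m

T_s = v_R/a_R = (9/4)/(3/2) = 1.5000 s
reaction-phase robot travel = 2.2500·0.1500 = 0.3375 m
robot covers 2.2500·1.5000 − ½·1.5000·1.5000² = 1.6875 m while stopping
human over T_r+T_s: 0.4000·(0.1500+1.5000) = 0.6600 m
residual clearance needed = 0.1500+0.0600+0.0200 = 0.2300 m
S_min ≈ 0.3375+1.6875+0.6600+0.2300  ⇒  S_min = 583/200 m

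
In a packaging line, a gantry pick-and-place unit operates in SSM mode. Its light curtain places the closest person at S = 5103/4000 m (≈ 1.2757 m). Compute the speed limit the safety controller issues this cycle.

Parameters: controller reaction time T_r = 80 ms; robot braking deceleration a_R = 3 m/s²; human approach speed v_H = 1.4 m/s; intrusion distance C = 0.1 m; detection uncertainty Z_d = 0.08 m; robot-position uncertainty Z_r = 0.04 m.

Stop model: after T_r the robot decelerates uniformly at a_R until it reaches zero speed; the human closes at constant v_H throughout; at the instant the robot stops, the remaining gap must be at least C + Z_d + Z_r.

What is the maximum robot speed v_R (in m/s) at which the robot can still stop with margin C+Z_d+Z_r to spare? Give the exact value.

v_R_max = 5/4 m/s = 1.2500 m/s

at the boundary: (1/6)·v² + (41/75)·v + (-151/160) = 0
  disc = (41/75)² − 4·(1/6)·(-151/160) = 83521/90000 ; √disc = 289/300
  v_R = (−(41/75) + 289/300) / (2·(1/6)) = 5/4 m/s
check:
braking lasts T_s = (5/4)/3 = 0.4167 s
robot covers v_R·T_r = 1.2500·0.0800 = 0.1000 m before braking
braking distance = 1.2500²/(2·3.0000) = 0.2604 m
person approaches 1.4000·(0.0800+0.4167) = 0.6953 m
C+Z_d+Z_r = 0.1000+0.0800+0.0400 = 0.2200 m
sum ≈ 0.1000+0.2604+0.6953+0.2200 ≈ 1.2757 m = S ✓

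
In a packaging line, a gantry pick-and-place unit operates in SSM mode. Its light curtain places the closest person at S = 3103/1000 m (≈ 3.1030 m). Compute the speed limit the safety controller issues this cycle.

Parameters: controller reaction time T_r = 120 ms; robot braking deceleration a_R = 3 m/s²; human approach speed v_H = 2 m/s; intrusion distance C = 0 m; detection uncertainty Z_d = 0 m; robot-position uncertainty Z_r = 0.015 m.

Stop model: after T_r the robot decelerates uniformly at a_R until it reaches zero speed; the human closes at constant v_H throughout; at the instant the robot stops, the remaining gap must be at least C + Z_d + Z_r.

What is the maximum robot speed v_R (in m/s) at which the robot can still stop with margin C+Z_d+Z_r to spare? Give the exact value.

quadratic (1/6)·v² + (59/75)·v + (-356/125) = 0
  disc = (59/75)² − 4·(1/6)·(-356/125) = 14161/5625 ; √disc = 119/75
  v_R = (−(59/75) + 119/75) / (2·(1/6)) = 12/5 m/s
check:
T_s = v_R/a_R = (12/5)/3 = 0.8000 s
reaction-phase robot travel = 2.4000·0.1200 = 0.2880 m
braking distance = 2.4000²/(2·3.0000) = 0.9600 m
human over T_r+T_s: 2.0000·(0.1200+0.8000) = 1.8400 m
C+Z_d+Z_r = 0.0000+0.0000+0.0150 = 0.0150 m
sum ≈ 0.2880+0.9600+1.8400+0.0150 ≈ 3.1030 m = S ✓

v_R_max = 12/5 m/s = 2.4000 m/s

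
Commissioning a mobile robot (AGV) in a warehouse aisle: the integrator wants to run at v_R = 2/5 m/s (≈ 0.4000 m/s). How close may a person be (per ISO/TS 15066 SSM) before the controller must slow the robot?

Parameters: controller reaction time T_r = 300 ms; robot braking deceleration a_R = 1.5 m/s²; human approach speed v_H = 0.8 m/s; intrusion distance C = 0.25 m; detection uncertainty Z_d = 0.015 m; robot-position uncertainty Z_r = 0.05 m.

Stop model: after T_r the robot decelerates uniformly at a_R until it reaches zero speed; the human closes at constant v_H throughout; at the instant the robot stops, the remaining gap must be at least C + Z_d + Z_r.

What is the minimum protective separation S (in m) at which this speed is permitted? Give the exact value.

T_s = v_R/a_R = (2/5)/(3/2) = 0.2667 s
robot in T_r: 0.4000·0.3000 = 0.1200 m
robot covers 0.4000·0.2667 − ½·1.5000·0.2667² = 0.0533 m while stopping
human closes 0.8000·0.5667 = 0.4533 m
margins: 0.2500+0.0150+0.0500 = 0.3150 m
S_min ≈ 0.1200+0.0533+0.4533+0.3150  ⇒  S_min = 113/120 m

S_min = 113/120 m = 0.9417 m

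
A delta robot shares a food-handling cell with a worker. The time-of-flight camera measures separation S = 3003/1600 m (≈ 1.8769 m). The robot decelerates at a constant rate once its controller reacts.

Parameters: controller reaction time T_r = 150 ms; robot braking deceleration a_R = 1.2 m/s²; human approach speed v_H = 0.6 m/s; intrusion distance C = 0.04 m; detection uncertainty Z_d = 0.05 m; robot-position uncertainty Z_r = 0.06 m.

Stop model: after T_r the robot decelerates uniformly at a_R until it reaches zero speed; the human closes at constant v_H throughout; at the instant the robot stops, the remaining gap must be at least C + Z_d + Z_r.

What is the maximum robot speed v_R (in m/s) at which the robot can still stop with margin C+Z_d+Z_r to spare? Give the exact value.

v_R_max = 27/20 m/s = 1.3500 m/s

collect terms ⇒ (5/12)·v_R² + (13/20)·v_R + (-2619/1600) = 0
  disc = (13/20)² − 4·(5/12)·(-2619/1600) = 5041/1600 ; √disc = 71/40
  v_R = (−(13/20) + 71/40) / (2·(5/12)) = 27/20 m/s
check:
T_s = v_R/a_R = (27/20)/(6/5) = 1.1250 s
robot in T_r: 1.3500·0.1500 = 0.2025 m
robot under decel: 1.3500²/(2·1.2000) = 0.7594 m
human closes 0.6000·1.2750 = 0.7650 m
residual clearance needed = 0.0400+0.0500+0.0600 = 0.1500 m
sum ≈ 0.2025+0.7594+0.7650+0.1500 ≈ 1.8769 m = S ✓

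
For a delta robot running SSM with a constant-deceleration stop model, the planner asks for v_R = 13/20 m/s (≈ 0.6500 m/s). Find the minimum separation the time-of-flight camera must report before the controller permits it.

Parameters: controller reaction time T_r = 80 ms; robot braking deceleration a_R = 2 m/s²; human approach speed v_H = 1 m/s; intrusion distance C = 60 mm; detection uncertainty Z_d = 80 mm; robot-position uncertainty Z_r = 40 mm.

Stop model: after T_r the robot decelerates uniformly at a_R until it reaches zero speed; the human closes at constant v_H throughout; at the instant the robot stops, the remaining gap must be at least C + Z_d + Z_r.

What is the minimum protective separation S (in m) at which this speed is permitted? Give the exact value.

stop time T_s = (13/20)/2 = 0.3250 s
robot in T_r: 0.6500·0.0800 = 0.0520 m
braking distance = 0.6500²/(2·2.0000) = 0.1056 m
person approaches 1.0000·(0.0800+0.3250) = 0.4050 m
margins: 0.0600+0.0800+0.0400 = 0.1800 m
S_min ≈ 0.0520+0.1056+0.4050+0.1800  ⇒  S_min = 5941/8000 m

S_min = 5941/8000 m = 0.7426 m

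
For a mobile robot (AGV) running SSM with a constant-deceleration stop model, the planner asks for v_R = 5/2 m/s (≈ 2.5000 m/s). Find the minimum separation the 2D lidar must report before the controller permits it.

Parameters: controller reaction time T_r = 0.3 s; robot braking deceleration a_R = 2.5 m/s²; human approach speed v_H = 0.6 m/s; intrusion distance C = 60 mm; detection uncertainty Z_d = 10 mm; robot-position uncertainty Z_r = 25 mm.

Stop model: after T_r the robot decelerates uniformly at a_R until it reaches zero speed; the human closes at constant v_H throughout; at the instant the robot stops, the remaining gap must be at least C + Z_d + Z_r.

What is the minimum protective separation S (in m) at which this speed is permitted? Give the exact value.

S_min = 23/8 m = 2.8750 m

T_s = v_R/a_R = (5/2)/(5/2) = 1.0000 s
robot in T_r: 2.5000·0.3000 = 0.7500 m
braking distance = 2.5000²/(2·2.5000) = 1.2500 m
human closes 0.6000·1.3000 = 0.7800 m
margins: 0.0600+0.0100+0.0250 = 0.0950 m
S_min ≈ 0.7500+1.2500+0.7800+0.0950  ⇒  S_min = 23/8 m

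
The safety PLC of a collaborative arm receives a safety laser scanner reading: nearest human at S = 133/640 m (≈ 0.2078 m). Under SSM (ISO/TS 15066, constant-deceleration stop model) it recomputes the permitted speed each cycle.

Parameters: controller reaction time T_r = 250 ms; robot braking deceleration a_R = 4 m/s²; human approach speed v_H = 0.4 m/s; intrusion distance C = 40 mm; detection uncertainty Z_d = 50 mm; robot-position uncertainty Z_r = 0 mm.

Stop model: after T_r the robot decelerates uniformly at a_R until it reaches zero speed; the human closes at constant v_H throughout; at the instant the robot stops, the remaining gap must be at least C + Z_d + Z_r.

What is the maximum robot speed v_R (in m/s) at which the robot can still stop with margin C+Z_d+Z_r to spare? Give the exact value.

v_R_max = 1/20 m/s = 0.0500 m/s

at the boundary: (1/8)·v² + (7/20)·v + (-57/3200) = 0
  disc = (7/20)² − 4·(1/8)·(-57/3200) = 841/6400 ; √disc = 29/80
  v_R = (−(7/20) + 29/80) / (2·(1/8)) = 1/20 m/s
check:
T_s = v_R/a_R = (1/20)/4 = 0.0125 s
reaction-phase robot travel = 0.0500·0.2500 = 0.0125 m
braking distance = 0.0500²/(2·4.0000) = 0.0003 m
human closes 0.4000·0.2625 = 0.1050 m
C+Z_d+Z_r = 0.0400+0.0500+0.0000 = 0.0900 m
sum ≈ 0.0125+0.0003+0.1050+0.0900 ≈ 0.2078 m = S ✓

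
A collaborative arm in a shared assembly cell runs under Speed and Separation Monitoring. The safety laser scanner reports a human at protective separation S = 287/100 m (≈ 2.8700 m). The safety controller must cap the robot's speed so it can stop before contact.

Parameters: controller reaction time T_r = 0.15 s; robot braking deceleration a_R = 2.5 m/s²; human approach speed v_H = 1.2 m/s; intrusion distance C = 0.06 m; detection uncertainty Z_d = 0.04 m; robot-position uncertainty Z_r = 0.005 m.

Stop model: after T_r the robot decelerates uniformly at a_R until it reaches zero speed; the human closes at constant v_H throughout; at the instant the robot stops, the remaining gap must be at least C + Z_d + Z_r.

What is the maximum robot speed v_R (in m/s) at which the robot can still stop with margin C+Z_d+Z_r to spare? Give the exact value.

v_R_max = 47/20 m/s = 2.3500 m/s

quadratic (1/5)·v² + (63/100)·v + (-517/200) = 0
  disc = (63/100)² − 4·(1/5)·(-517/200) = 24649/10000 ; √disc = 157/100
  v_R = (−(63/100) + 157/100) / (2·(1/5)) = 47/20 m/s
check:
T_s = v_R/a_R = (47/20)/(5/2) = 0.9400 s
robot in T_r: 2.3500·0.1500 = 0.3525 m
robot under decel: 2.3500²/(2·2.5000) = 1.1045 m
human over T_r+T_s: 1.2000·(0.1500+0.9400) = 1.3080 m
margins: 0.0600+0.0400+0.0050 = 0.1050 m
sum ≈ 0.3525+1.1045+1.3080+0.1050 ≈ 2.8700 m = S ✓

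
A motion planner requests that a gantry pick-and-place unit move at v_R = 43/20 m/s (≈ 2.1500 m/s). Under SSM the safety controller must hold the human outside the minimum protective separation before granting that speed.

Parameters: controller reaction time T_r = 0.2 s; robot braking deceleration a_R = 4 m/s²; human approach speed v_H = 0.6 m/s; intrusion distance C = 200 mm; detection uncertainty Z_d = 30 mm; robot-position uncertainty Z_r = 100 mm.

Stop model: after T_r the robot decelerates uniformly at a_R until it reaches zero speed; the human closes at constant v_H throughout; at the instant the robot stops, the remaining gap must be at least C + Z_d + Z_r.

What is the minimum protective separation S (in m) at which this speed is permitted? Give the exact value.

T_s = v_R/a_R = (43/20)/4 = 0.5375 s
robot covers v_R·T_r = 2.1500·0.2000 = 0.4300 m before braking
braking distance = 2.1500²/(2·4.0000) = 0.5778 m
human closes 0.6000·0.7375 = 0.4425 m
residual clearance needed = 0.2000+0.0300+0.1000 = 0.3300 m
S_min ≈ 0.4300+0.5778+0.4425+0.3300  ⇒  S_min = 5697/3200 m

S_min = 5697/3200 m = 1.7803 m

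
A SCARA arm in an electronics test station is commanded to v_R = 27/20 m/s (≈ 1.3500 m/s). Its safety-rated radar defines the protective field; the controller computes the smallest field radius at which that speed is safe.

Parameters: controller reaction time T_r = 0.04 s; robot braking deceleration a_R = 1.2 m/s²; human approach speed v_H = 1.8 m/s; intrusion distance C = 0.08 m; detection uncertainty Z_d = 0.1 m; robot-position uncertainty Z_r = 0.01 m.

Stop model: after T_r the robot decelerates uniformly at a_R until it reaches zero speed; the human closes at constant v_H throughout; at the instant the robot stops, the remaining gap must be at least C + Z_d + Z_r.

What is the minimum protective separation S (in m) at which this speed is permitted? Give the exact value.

stop time T_s = (27/20)/(6/5) = 1.1250 s
reaction-phase robot travel = 1.3500·0.0400 = 0.0540 m
robot under decel: 1.3500²/(2·1.2000) = 0.7594 m
human over T_r+T_s: 1.8000·(0.0400+1.1250) = 2.0970 m
residual clearance needed = 0.0800+0.1000+0.0100 = 0.1900 m
S_min ≈ 0.0540+0.7594+2.0970+0.1900  ⇒  S_min = 24803/8000 m

S_min = 24803/8000 m = 3.1004 m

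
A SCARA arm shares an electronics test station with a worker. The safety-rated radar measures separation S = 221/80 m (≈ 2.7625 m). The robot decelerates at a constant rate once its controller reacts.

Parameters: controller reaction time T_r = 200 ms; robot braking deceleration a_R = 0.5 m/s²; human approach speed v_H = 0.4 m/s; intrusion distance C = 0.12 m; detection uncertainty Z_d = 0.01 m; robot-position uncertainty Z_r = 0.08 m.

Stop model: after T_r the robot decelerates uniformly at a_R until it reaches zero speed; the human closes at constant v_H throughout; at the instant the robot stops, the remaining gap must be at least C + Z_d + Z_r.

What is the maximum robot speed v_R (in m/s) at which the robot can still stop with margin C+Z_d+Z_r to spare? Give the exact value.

v_R_max = 23/20 m/s = 1.1500 m/s

at the boundary: (1)·v² + (1)·v + (-989/400) = 0
  disc = (1)² − 4·(1)·(-989/400) = 1089/100 ; √disc = 33/10
  v_R = (−(1) + 33/10) / (2·(1)) = 23/20 m/s
check:
braking lasts T_s = (23/20)/(1/2) = 2.3000 s
robot covers v_R·T_r = 1.1500·0.2000 = 0.2300 m before braking
braking distance = 1.1500²/(2·0.5000) = 1.3225 m
person approaches 0.4000·(0.2000+2.3000) = 1.0000 m
residual clearance needed = 0.1200+0.0100+0.0800 = 0.2100 m
sum ≈ 0.2300+1.3225+1.0000+0.2100 ≈ 2.7625 m = S ✓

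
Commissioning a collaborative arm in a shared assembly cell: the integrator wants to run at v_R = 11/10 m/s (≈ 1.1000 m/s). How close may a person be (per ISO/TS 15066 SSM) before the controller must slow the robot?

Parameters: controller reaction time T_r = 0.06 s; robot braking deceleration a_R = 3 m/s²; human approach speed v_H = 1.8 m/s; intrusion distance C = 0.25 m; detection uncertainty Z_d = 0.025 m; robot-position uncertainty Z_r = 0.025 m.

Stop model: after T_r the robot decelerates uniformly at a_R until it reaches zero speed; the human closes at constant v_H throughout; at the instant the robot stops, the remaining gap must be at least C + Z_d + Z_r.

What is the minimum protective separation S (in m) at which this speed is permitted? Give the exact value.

S_min = 4007/3000 m = 1.3357 m

stop time T_s = (11/10)/3 = 0.3667 s
robot in T_r: 1.1000·0.0600 = 0.0660 m
braking distance = 1.1000²/(2·3.0000) = 0.2017 m
human closes 1.8000·0.4267 = 0.7680 m
margins: 0.2500+0.0250+0.0250 = 0.3000 m
S_min ≈ 0.0660+0.2017+0.7680+0.3000  ⇒  S_min = 4007/3000 m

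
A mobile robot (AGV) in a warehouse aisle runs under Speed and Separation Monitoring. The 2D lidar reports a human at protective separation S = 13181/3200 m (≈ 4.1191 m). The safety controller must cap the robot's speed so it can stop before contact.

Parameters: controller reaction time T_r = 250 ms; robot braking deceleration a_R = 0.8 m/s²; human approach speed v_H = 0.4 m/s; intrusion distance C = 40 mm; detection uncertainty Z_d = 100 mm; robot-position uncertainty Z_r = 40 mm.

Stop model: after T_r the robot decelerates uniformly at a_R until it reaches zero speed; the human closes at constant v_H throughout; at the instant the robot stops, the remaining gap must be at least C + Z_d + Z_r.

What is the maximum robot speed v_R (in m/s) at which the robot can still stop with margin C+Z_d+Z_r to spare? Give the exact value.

v_R_max = 39/20 m/s = 1.9500 m/s

collect terms ⇒ (5/8)·v_R² + (3/4)·v_R + (-2457/640) = 0
  disc = (3/4)² − 4·(5/8)·(-2457/640) = 2601/256 ; √disc = 51/16
  v_R = (−(3/4) + 51/16) / (2·(5/8)) = 39/20 m/s
check:
braking lasts T_s = (39/20)/(4/5) = 2.4375 s
robot covers v_R·T_r = 1.9500·0.2500 = 0.4875 m before braking
braking distance = 1.9500²/(2·0.8000) = 2.3766 m
human over T_r+T_s: 0.4000·(0.2500+2.4375) = 1.0750 m
residual clearance needed = 0.0400+0.1000+0.0400 = 0.1800 m
sum ≈ 0.4875+2.3766+1.0750+0.1800 ≈ 4.1191 m = S ✓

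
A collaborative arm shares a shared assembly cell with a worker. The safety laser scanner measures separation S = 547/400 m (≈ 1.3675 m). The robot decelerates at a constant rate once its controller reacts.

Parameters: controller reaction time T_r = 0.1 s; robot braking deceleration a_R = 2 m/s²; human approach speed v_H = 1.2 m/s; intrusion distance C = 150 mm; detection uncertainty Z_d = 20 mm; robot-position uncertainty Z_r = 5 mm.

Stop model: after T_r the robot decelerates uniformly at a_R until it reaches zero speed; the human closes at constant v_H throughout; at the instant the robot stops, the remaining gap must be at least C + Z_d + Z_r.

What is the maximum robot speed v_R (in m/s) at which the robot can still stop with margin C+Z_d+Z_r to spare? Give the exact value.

quadratic (1/4)·v² + (7/10)·v + (-429/400) = 0
  disc = (7/10)² − 4·(1/4)·(-429/400) = 25/16 ; √disc = 5/4
  v_R = (−(7/10) + 5/4) / (2·(1/4)) = 11/10 m/s
check:
stop time T_s = (11/10)/2 = 0.5500 s
robot covers v_R·T_r = 1.1000·0.1000 = 0.1100 m before braking
robot covers 1.1000·0.5500 − ½·2.0000·0.5500² = 0.3025 m while stopping
human over T_r+T_s: 1.2000·(0.1000+0.5500) = 0.7800 m
C+Z_d+Z_r = 0.1500+0.0200+0.0050 = 0.1750 m
sum ≈ 0.1100+0.3025+0.7800+0.1750 ≈ 1.3675 m = S ✓

v_R_max = 11/10 m/s = 1.1000 m/s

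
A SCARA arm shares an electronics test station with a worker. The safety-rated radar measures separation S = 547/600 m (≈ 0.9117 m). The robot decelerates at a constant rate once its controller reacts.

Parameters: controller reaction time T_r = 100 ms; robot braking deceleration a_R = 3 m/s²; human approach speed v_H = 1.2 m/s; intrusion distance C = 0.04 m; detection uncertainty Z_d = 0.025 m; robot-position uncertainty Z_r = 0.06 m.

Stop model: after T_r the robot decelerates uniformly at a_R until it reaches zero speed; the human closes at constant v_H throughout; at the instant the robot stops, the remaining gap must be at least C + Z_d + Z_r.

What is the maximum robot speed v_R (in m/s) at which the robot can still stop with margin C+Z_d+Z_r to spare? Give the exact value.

collect terms ⇒ (1/6)·v_R² + (1/2)·v_R + (-2/3) = 0
  disc = (1/2)² − 4·(1/6)·(-2/3) = 25/36 ; √disc = 5/6
  v_R = (−(1/2) + 5/6) / (2·(1/6)) = 1 m/s
check:
stop time T_s = 1/3 = 0.3333 s
robot covers v_R·T_r = 1.0000·0.1000 = 0.1000 m before braking
braking distance = 1.0000²/(2·3.0000) = 0.1667 m
human over T_r+T_s: 1.2000·(0.1000+0.3333) = 0.5200 m
C+Z_d+Z_r = 0.0400+0.0250+0.0600 = 0.1250 m
sum ≈ 0.1000+0.1667+0.5200+0.1250 ≈ 0.9117 m = S ✓

v_R_max = 1 m/s = 1.0000 m/s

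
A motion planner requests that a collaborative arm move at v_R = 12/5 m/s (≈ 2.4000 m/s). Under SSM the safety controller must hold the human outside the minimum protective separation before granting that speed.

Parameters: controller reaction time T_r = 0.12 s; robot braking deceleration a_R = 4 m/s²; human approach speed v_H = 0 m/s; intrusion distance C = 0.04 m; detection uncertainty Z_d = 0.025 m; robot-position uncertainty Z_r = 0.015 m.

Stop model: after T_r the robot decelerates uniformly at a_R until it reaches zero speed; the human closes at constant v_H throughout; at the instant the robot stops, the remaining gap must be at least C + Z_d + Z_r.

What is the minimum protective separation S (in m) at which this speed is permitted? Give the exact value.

S_min = 136/125 m = 1.0880 m

T_s = v_R/a_R = (12/5)/4 = 0.6000 s
robot covers v_R·T_r = 2.4000·0.1200 = 0.2880 m before braking
robot covers 2.4000·0.6000 − ½·4.0000·0.6000² = 0.7200 m while stopping
person approaches 0.0000·(0.1200+0.6000) = 0.0000 m
C+Z_d+Z_r = 0.0400+0.0250+0.0150 = 0.0800 m
S_min ≈ 0.2880+0.7200+0.0000+0.0800  ⇒  S_min = 136/125 m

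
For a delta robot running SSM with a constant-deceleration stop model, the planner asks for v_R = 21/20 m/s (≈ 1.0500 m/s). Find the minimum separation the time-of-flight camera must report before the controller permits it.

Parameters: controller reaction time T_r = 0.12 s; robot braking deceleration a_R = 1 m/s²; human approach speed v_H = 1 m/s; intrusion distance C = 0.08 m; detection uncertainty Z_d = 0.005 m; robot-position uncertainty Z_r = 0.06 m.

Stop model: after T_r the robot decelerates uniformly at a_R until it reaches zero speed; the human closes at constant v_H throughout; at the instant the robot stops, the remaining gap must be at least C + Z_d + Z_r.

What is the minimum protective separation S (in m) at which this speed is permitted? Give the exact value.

S_min = 7969/4000 m = 1.9923 m

braking lasts T_s = (21/20)/1 = 1.0500 s
reaction-phase robot travel = 1.0500·0.1200 = 0.1260 m
robot covers 1.0500·1.0500 − ½·1.0000·1.0500² = 0.5513 m while stopping
person approaches 1.0000·(0.1200+1.0500) = 1.1700 m
margins: 0.0800+0.0050+0.0600 = 0.1450 m
S_min ≈ 0.1260+0.5513+1.1700+0.1450  ⇒  S_min = 7969/4000 m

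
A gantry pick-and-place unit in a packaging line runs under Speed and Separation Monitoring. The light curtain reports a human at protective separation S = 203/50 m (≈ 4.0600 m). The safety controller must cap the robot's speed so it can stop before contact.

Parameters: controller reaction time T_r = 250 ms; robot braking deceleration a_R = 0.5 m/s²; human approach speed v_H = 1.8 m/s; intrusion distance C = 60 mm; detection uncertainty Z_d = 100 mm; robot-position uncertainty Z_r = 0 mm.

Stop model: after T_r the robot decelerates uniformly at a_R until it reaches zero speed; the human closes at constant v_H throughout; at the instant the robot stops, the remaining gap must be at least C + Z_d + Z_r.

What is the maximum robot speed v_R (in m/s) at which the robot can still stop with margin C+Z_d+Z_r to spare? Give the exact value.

at the boundary: (1)·v² + (77/20)·v + (-69/20) = 0
  disc = (77/20)² − 4·(1)·(-69/20) = 11449/400 ; √disc = 107/20
  v_R = (−(77/20) + 107/20) / (2·(1)) = 3/4 m/s
check:
T_s = v_R/a_R = (3/4)/(1/2) = 1.5000 s
robot covers v_R·T_r = 0.7500·0.2500 = 0.1875 m before braking
robot covers 0.7500·1.5000 − ½·0.5000·1.5000² = 0.5625 m while stopping
person approaches 1.8000·(0.2500+1.5000) = 3.1500 m
margins: 0.0600+0.1000+0.0000 = 0.1600 m
sum ≈ 0.1875+0.5625+3.1500+0.1600 ≈ 4.0600 m = S ✓

v_R_max = 3/4 m/s = 0.7500 m/s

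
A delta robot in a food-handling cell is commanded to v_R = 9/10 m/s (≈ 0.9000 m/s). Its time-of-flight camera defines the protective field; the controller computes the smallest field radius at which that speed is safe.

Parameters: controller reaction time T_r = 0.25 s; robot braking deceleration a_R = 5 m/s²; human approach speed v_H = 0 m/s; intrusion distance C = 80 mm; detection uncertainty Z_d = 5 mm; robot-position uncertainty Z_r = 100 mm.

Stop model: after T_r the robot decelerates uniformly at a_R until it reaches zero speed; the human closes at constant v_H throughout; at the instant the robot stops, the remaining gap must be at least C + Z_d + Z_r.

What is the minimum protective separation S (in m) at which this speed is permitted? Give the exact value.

S_min = 491/1000 m = 0.4910 m

T_s = v_R/a_R = (9/10)/5 = 0.1800 s
robot in T_r: 0.9000·0.2500 = 0.2250 m
robot covers 0.9000·0.1800 − ½·5.0000·0.1800² = 0.0810 m while stopping
human closes 0.0000·0.4300 = 0.0000 m
margins: 0.0800+0.0050+0.1000 = 0.1850 m
S_min ≈ 0.2250+0.0810+0.0000+0.1850  ⇒  S_min = 491/1000 m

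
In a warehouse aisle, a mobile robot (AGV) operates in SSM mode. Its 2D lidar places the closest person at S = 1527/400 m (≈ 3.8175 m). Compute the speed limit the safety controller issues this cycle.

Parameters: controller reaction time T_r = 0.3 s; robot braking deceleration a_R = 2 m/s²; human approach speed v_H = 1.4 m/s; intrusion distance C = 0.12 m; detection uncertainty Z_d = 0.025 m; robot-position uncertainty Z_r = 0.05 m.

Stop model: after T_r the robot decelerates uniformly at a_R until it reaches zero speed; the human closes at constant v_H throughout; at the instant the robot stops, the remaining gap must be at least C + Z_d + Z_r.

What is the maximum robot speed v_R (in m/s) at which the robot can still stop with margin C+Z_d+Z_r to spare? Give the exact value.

v_R_max = 21/10 m/s = 2.1000 m/s

at the boundary: (1/4)·v² + (1)·v + (-1281/400) = 0
  disc = (1)² − 4·(1/4)·(-1281/400) = 1681/400 ; √disc = 41/20
  v_R = (−(1) + 41/20) / (2·(1/4)) = 21/10 m/s
check:
braking lasts T_s = (21/10)/2 = 1.0500 s
robot in T_r: 2.1000·0.3000 = 0.6300 m
robot covers 2.1000·1.0500 − ½·2.0000·1.0500² = 1.1025 m while stopping
human closes 1.4000·1.3500 = 1.8900 m
margins: 0.1200+0.0250+0.0500 = 0.1950 m
sum ≈ 0.6300+1.1025+1.8900+0.1950 ≈ 3.8175 m = S ✓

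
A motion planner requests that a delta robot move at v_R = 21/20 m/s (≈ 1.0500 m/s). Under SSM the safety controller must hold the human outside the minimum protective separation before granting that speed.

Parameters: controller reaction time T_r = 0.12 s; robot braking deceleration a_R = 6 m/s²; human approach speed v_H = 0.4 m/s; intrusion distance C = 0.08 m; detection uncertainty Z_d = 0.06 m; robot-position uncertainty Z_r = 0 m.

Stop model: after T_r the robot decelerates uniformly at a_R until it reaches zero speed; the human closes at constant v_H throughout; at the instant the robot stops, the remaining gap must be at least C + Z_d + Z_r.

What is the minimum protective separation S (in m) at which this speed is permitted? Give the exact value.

braking lasts T_s = (21/20)/6 = 0.1750 s
robot in T_r: 1.0500·0.1200 = 0.1260 m
robot under decel: 1.0500²/(2·6.0000) = 0.0919 m
human closes 0.4000·0.2950 = 0.1180 m
margins: 0.0800+0.0600+0.0000 = 0.1400 m
S_min ≈ 0.1260+0.0919+0.1180+0.1400  ⇒  S_min = 3807/8000 m

S_min = 3807/8000 m = 0.4759 m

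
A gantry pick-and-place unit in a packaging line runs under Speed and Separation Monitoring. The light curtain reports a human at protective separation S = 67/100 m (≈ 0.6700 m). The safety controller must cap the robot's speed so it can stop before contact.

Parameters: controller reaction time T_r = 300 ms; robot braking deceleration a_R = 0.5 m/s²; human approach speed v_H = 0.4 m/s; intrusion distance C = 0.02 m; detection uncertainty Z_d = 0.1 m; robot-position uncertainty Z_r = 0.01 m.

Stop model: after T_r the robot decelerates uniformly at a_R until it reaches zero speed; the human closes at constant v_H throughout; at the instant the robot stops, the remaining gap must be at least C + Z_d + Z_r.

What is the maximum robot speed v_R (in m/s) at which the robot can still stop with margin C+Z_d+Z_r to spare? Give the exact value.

collect terms ⇒ (1)·v_R² + (11/10)·v_R + (-21/50) = 0
  disc = (11/10)² − 4·(1)·(-21/50) = 289/100 ; √disc = 17/10
  v_R = (−(11/10) + 17/10) / (2·(1)) = 3/10 m/s
check:
stop time T_s = (3/10)/(1/2) = 0.6000 s
robot in T_r: 0.3000·0.3000 = 0.0900 m
robot under decel: 0.3000²/(2·0.5000) = 0.0900 m
human over T_r+T_s: 0.4000·(0.3000+0.6000) = 0.3600 m
margins: 0.0200+0.1000+0.0100 = 0.1300 m
sum ≈ 0.0900+0.0900+0.3600+0.1300 ≈ 0.6700 m = S ✓

v_R_max = 3/10 m/s = 0.3000 m/s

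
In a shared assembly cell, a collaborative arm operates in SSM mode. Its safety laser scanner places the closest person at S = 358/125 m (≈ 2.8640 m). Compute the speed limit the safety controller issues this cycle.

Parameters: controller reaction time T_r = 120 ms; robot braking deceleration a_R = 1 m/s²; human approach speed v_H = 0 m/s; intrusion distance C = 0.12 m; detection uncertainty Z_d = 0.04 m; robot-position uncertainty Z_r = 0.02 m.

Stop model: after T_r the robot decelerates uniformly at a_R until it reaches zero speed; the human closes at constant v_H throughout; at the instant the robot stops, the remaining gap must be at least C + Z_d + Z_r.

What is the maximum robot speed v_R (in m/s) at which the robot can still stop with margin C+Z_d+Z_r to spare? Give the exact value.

v_R_max = 11/5 m/s = 2.2000 m/s

at the boundary: (1/2)·v² + (3/25)·v + (-671/250) = 0
  disc = (3/25)² − 4·(1/2)·(-671/250) = 3364/625 ; √disc = 58/25
  v_R = (−(3/25) + 58/25) / (2·(1/2)) = 11/5 m/s
check:
braking lasts T_s = (11/5)/1 = 2.2000 s
reaction-phase robot travel = 2.2000·0.1200 = 0.2640 m
braking distance = 2.2000²/(2·1.0000) = 2.4200 m
human closes 0.0000·2.3200 = 0.0000 m
margins: 0.1200+0.0400+0.0200 = 0.1800 m
sum ≈ 0.2640+2.4200+0.0000+0.1800 ≈ 2.8640 m = S ✓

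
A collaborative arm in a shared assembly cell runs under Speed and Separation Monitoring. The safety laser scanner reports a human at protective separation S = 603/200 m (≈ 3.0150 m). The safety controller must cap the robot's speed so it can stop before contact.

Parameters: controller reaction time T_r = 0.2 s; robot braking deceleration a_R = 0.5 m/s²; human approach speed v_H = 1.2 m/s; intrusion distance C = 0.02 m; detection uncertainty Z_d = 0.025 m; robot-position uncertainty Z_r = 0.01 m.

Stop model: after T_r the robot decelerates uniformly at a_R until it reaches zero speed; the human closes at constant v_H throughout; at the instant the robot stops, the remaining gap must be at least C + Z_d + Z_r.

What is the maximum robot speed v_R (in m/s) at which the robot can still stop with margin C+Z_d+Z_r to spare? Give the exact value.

collect terms ⇒ (1)·v_R² + (13/5)·v_R + (-68/25) = 0
  disc = (13/5)² − 4·(1)·(-68/25) = 441/25 ; √disc = 21/5
  v_R = (−(13/5) + 21/5) / (2·(1)) = 4/5 m/s
check:
stop time T_s = (4/5)/(1/2) = 1.6000 s
reaction-phase robot travel = 0.8000·0.2000 = 0.1600 m
robot covers 0.8000·1.6000 − ½·0.5000·1.6000² = 0.6400 m while stopping
person approaches 1.2000·(0.2000+1.6000) = 2.1600 m
residual clearance needed = 0.0200+0.0250+0.0100 = 0.0550 m
sum ≈ 0.1600+0.6400+2.1600+0.0550 ≈ 3.0150 m = S ✓

v_R_max = 4/5 m/s = 0.8000 m/s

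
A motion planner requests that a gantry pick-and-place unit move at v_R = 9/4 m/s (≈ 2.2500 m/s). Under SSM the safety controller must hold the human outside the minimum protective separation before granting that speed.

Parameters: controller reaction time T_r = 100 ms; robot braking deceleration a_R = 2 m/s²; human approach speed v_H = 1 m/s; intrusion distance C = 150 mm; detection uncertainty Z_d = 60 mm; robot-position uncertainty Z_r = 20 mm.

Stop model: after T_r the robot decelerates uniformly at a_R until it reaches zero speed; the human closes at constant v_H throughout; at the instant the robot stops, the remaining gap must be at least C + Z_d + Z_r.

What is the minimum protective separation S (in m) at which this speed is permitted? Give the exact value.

stop time T_s = (9/4)/2 = 1.1250 s
reaction-phase robot travel = 2.2500·0.1000 = 0.2250 m
robot under decel: 2.2500²/(2·2.0000) = 1.2656 m
human over T_r+T_s: 1.0000·(0.1000+1.1250) = 1.2250 m
residual clearance needed = 0.1500+0.0600+0.0200 = 0.2300 m
S_min ≈ 0.2250+1.2656+1.2250+0.2300  ⇒  S_min = 4713/1600 m

S_min = 4713/1600 m = 2.9456 m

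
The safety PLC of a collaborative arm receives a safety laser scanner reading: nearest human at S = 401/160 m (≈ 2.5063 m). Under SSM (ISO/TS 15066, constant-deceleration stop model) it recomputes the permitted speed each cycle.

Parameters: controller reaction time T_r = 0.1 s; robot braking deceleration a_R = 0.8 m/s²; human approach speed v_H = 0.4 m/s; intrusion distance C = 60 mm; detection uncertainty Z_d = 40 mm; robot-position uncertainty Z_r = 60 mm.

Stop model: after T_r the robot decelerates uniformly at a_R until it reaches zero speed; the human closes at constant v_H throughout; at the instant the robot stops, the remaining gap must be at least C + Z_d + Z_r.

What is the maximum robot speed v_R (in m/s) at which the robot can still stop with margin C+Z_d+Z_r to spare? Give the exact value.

v_R_max = 3/2 m/s = 1.5000 m/s

collect terms ⇒ (5/8)·v_R² + (3/5)·v_R + (-369/160) = 0
  disc = (3/5)² − 4·(5/8)·(-369/160) = 9801/1600 ; √disc = 99/40
  v_R = (−(3/5) + 99/40) / (2·(5/8)) = 3/2 m/s
check:
T_s = v_R/a_R = (3/2)/(4/5) = 1.8750 s
robot covers v_R·T_r = 1.5000·0.1000 = 0.1500 m before braking
braking distance = 1.5000²/(2·0.8000) = 1.4062 m
human closes 0.4000·1.9750 = 0.7900 m
residual clearance needed = 0.0600+0.0400+0.0600 = 0.1600 m
sum ≈ 0.1500+1.4062+0.7900+0.1600 ≈ 2.5063 m = S ✓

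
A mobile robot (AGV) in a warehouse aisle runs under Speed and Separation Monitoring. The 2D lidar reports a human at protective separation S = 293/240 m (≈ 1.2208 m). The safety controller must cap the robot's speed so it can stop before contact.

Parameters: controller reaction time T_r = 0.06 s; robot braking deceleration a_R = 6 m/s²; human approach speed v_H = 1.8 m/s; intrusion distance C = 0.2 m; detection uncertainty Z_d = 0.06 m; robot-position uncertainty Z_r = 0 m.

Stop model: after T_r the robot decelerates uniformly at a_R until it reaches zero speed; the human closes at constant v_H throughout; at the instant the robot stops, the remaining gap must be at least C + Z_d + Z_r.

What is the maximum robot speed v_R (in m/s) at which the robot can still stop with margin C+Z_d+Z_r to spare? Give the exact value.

collect terms ⇒ (1/12)·v_R² + (9/25)·v_R + (-5117/6000) = 0
  disc = (9/25)² − 4·(1/12)·(-5117/6000) = 37249/90000 ; √disc = 193/300
  v_R = (−(9/25) + 193/300) / (2·(1/12)) = 17/10 m/s
check:
stop time T_s = (17/10)/6 = 0.2833 s
robot in T_r: 1.7000·0.0600 = 0.1020 m
robot covers 1.7000·0.2833 − ½·6.0000·0.2833² = 0.2408 m while stopping
human over T_r+T_s: 1.8000·(0.0600+0.2833) = 0.6180 m
residual clearance needed = 0.2000+0.0600+0.0000 = 0.2600 m
sum ≈ 0.1020+0.2408+0.6180+0.2600 ≈ 1.2208 m = S ✓

v_R_max = 17/10 m/s = 1.7000 m/s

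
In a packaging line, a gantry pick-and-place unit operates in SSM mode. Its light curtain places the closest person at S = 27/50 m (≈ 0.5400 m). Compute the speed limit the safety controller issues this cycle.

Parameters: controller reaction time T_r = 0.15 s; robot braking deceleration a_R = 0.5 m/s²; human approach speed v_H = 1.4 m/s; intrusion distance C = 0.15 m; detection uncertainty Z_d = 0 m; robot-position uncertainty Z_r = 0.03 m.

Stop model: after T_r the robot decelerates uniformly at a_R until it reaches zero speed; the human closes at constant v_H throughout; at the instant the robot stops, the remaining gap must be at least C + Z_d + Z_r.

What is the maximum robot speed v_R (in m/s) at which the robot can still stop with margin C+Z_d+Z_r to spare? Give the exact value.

v_R_max = 1/20 m/s = 0.0500 m/s

at the boundary: (1)·v² + (59/20)·v + (-3/20) = 0
  disc = (59/20)² − 4·(1)·(-3/20) = 3721/400 ; √disc = 61/20
  v_R = (−(59/20) + 61/20) / (2·(1)) = 1/20 m/s
check:
braking lasts T_s = (1/20)/(1/2) = 0.1000 s
reaction-phase robot travel = 0.0500·0.1500 = 0.0075 m
braking distance = 0.0500²/(2·0.5000) = 0.0025 m
human over T_r+T_s: 1.4000·(0.1500+0.1000) = 0.3500 m
residual clearance needed = 0.1500+0.0000+0.0300 = 0.1800 m
sum ≈ 0.0075+0.0025+0.3500+0.1800 ≈ 0.5400 m = S ✓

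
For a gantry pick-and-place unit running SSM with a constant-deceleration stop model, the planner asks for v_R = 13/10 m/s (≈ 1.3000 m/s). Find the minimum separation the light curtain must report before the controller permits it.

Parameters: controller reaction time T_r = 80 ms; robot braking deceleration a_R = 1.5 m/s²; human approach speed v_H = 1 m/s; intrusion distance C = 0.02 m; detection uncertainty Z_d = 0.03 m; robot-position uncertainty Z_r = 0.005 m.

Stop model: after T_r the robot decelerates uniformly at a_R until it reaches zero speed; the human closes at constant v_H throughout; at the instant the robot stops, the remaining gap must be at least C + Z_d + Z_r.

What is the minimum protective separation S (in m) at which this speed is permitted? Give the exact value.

S_min = 1669/1000 m = 1.6690 m

stop time T_s = (13/10)/(3/2) = 0.8667 s
robot in T_r: 1.3000·0.0800 = 0.1040 m
robot under decel: 1.3000²/(2·1.5000) = 0.5633 m
human over T_r+T_s: 1.0000·(0.0800+0.8667) = 0.9467 m
residual clearance needed = 0.0200+0.0300+0.0050 = 0.0550 m
S_min ≈ 0.1040+0.5633+0.9467+0.0550  ⇒  S_min = 1669/1000 m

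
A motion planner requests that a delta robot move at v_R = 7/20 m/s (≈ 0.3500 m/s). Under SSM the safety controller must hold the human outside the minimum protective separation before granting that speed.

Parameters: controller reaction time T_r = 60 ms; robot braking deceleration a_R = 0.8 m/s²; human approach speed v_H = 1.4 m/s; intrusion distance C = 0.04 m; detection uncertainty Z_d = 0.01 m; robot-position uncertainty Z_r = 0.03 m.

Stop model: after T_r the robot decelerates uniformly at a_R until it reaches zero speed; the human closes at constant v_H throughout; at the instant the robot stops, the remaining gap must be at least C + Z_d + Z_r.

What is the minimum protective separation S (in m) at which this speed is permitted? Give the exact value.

stop time T_s = (7/20)/(4/5) = 0.4375 s
reaction-phase robot travel = 0.3500·0.0600 = 0.0210 m
robot covers 0.3500·0.4375 − ½·0.8000·0.4375² = 0.0766 m while stopping
person approaches 1.4000·(0.0600+0.4375) = 0.6965 m
margins: 0.0400+0.0100+0.0300 = 0.0800 m
S_min ≈ 0.0210+0.0766+0.6965+0.0800  ⇒  S_min = 2797/3200 m

S_min = 2797/3200 m = 0.8741 m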